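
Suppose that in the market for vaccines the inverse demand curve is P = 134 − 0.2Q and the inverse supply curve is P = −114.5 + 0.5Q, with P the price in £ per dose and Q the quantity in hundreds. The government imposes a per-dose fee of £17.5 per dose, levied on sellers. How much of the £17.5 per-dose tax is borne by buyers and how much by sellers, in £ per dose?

Buyers bear £5 per dose; sellers bear £12.5 per dose.

Inverting to Q(P) form: Qd = 670 − 5P; Qs = 2P + 229.
Before the tax: set 670 − 5P = 2P + 229 → P* = £63, Q* = 355.
With the tax collected from sellers, supply shifts: Qs = 2(P − 17.5) + 229.
New equilibrium: buyers pay £68, sellers receive £50.5, Q = 330. (Wedge: Pb − Ps = 17.5.)
Burden on buyers: £5; on sellers: £12.5. (They sum to £17.5.)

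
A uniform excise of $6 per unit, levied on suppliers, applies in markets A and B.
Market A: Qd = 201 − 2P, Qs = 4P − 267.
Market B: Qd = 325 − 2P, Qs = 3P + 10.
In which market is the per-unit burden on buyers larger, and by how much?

Market A: pre-tax P* = $78, Q* = 45; post-tax Q = 37; per-unit burden on buyers = $4.
Market B: pre-tax P* = $63, Q* = 199; post-tax Q = 191.8; per-unit burden on buyers = $3.6.
Difference: $4 vs $3.6 → market A is larger by $0.4.

Market A, by $0.4.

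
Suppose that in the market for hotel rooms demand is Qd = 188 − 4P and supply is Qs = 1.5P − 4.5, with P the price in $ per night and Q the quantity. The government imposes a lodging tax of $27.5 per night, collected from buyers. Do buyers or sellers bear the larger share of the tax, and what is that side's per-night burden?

Without the tax, 188 − 4P = 1.5P − 4.5 gives 5.5P = 192.5, so P* = $35 and Q* = 48.
With the tax collected from buyers, demand (in seller-price terms) shifts: Qd = 188 − 4(P + 27.5).
New equilibrium: buyers pay $42.5, sellers receive $15, Q = 18. (Wedge: Pb − Ps = 27.5.)
Per-night burden: buyers $7.5, sellers $20.
Sellers take the larger share because supply is less price-elastic here (demand slope 4 vs supply slope 1.5).

Sellers bear the larger share: $20 per night.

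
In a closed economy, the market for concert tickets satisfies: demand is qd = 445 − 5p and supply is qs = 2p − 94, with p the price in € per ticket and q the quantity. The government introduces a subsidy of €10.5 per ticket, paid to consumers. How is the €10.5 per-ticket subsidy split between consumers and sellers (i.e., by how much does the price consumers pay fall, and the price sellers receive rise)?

Consumers gain €3 per ticket; sellers gain €7.5 per ticket.

Without the subsidy, 445 − 5p = 2p − 94 gives 7p = 539, so p* = €77 and q* = 60.
With a per-unit subsidy paid to consumers, each effectively pays p − 10.5, so demand becomes qd = 445 − 5(p − 10.5).
Solving gives q = 75 with consumers paying €74 and sellers receiving €84.5 (the €10.5 wedge).
Gain to consumers: €3; to sellers: €7.5. (They sum to €10.5.)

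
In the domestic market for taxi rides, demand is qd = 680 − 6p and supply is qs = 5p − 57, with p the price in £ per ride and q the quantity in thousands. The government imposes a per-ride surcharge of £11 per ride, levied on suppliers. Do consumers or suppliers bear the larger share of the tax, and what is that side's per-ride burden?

Before the tax: set 680 − 6p = 5p − 57 → p* = £67, q* = 278.
With the tax collected from suppliers, supply shifts: qs = 5(p − 11) − 57.
New equilibrium: consumers pay £72, suppliers receive £61, q = 248. (Wedge: pb − ps = 11.)
Per-ride burden: consumers £5, suppliers £6.
Suppliers take the larger share because supply is less price-elastic here (demand slope 6 vs supply slope 5).
The less price-elastic side of the market bears the larger share of a per-unit tax.

Suppliers bear the larger share: £6 per ride.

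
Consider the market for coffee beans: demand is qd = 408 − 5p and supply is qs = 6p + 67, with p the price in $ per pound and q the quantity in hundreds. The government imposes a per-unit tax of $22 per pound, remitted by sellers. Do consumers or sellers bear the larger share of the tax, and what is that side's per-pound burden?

Before the tax: set 408 − 5p = 6p + 67 → p* = $31, q* = 253.
With the tax collected from sellers, supply shifts: qs = 6(p − 22) + 67.
New equilibrium: consumers pay $43, sellers receive $21, q = 193. (Wedge: pb − ps = 22.)
Per-pound burden: consumers $12, sellers $10.
Consumers take the larger share because demand is less price-elastic here (demand slope 5 vs supply slope 6).
The less price-elastic side of the market bears the larger share of a per-unit tax.

Consumers bear the larger share: $12 per pound.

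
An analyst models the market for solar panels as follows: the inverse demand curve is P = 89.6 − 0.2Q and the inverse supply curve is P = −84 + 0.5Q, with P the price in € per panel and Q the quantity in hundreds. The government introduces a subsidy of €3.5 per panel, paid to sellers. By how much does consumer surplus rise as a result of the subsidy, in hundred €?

Consumer surplus rises by €250.5 hundred.

Rewrite in direct form: Qd = 448 − 5P and Qs = 2P + 168.
Before the subsidy: set 448 − 5P = 2P + 168 → P* = €40, Q* = 248.
With a per-unit subsidy paid to sellers, each receives P + 3.5 per unit sold, so supply becomes Qs = 2(P + 3.5) + 168.
Solving gives Q = 253 with buyers paying €39 and sellers receiving €42.5 (the €3.5 wedge).
ΔCS is the trapezoid between Q = 253 and Q = 248 of height €1: ½ · (248 + 253) · 1 = €250.5.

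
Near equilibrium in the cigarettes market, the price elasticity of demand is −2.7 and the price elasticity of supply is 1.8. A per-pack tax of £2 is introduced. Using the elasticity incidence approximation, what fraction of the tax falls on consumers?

Incidence ratio: consumers' share ≈ εs / (εs + |εd|) = 1.8 / (1.8 + 2.7) = 0.4.
Supply is the less elastic side, so consumers bear the smaller share.

Consumers' share ≈ 0.4.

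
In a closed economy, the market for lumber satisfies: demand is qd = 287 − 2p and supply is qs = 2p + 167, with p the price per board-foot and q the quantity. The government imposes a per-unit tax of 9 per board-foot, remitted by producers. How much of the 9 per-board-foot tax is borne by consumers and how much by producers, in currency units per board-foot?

Consumers bear 4.5 per board-foot; producers bear 4.5 per board-foot.

Without the tax, 287 − 2p = 2p + 167 gives 4p = 120, so p* = 30 and q* = 227.
With the tax collected from producers, supply shifts: qs = 2(p − 9) + 167.
Solving gives q = 218 with consumers paying 34.5 and producers receiving 25.5 (the 9 wedge).
Burden on consumers: 4.5; on producers: 4.5. (They sum to 9.)
The less price-elastic side of the market bears the larger share of a per-unit tax.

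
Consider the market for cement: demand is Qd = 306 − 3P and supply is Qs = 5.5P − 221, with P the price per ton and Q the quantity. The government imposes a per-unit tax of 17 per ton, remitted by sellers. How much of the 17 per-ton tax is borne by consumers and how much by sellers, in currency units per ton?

Consumers bear 11 per ton; sellers bear 6 per ton.

Without the tax, 306 − 3P = 5.5P − 221 gives 8.5P = 527, so P* = 62 and Q* = 120.
With the tax collected from sellers, supply shifts: Qs = 5.5(P − 17) − 221.
New equilibrium: consumers pay 73, sellers receive 56, Q = 87. (Wedge: Pb − Ps = 17.)
Burden on consumers: 11; on sellers: 6. (They sum to 17.)
The less price-elastic side of the market bears the larger share of a per-unit tax.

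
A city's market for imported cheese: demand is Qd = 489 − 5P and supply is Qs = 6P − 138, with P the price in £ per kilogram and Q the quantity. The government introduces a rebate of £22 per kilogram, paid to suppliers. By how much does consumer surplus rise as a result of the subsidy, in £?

Before the subsidy: set 489 − 5P = 6P − 138 → P* = £57, Q* = 204.
With a per-unit subsidy paid to suppliers, each receives P + 22 per unit sold, so supply becomes Qs = 6(P + 22) − 138.
Solving gives Q = 264 with buyers paying £45 and suppliers receiving £67 (the £22 wedge).
ΔCS is the trapezoid between Q = 264 and Q = 204 of height £12: ½ · (204 + 264) · 12 = £2808.

Consumer surplus rises by £2808.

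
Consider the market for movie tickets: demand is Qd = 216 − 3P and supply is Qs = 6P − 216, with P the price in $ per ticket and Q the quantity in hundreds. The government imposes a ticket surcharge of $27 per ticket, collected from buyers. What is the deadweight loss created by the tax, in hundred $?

Deadweight loss = $729 hundred.

Before the tax: set 216 − 3P = 6P − 216 → P* = $48, Q* = 72.
With the tax collected from buyers, demand (in seller-price terms) shifts: Qd = 216 − 3(P + 27).
Solving gives Q = 18 with buyers paying $66 and suppliers receiving $39 (the $27 wedge).
Quantity falls by |ΔQ| = |72 − 18| = 54.
DWL = ½ · t · |ΔQ| = ½ · 27 · 54 = $729.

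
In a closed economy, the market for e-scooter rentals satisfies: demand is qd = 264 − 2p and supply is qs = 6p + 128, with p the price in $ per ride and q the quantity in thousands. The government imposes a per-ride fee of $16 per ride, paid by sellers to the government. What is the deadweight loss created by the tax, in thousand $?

Deadweight loss = $192 thousand.

Without the tax, 264 − 2p = 6p + 128 gives 8p = 136, so p* = $17 and q* = 230.
With the tax collected from sellers, supply shifts: qs = 6(p − 16) + 128.
Solving gives q = 206 with consumers paying $29 and sellers receiving $13 (the $16 wedge).
Quantity falls by |ΔQ| = |230 − 206| = 24.
DWL = ½ · t · |ΔQ| = ½ · 16 · 24 = $192.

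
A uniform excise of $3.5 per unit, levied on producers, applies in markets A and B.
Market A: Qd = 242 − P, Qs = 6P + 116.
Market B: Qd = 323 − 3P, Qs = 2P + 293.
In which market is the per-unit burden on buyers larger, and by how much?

Market A: pre-tax P* = $18, Q* = 224; post-tax Q = 221; per-unit burden on buyers = $3.
Market B: pre-tax P* = $6, Q* = 305; post-tax Q = 300.8; per-unit burden on buyers = $1.4.
Difference: $3 vs $1.4 → market A is larger by $1.6.

Market A, by $1.6.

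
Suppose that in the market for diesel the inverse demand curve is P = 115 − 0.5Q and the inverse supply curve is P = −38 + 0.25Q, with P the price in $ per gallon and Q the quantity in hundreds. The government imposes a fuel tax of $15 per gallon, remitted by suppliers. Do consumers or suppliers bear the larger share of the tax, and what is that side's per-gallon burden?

Rewrite in direct form: Qd = 230 − 2P and Qs = 4P + 152.
Without the tax, 230 − 2P = 4P + 152 gives 6P = 78, so P* = $13 and Q* = 204.
With the tax collected from suppliers, supply shifts: Qs = 4(P − 15) + 152.
Solving gives Q = 184 with consumers paying $23 and suppliers receiving $8 (the $15 wedge).
Per-gallon burden: consumers $10, suppliers $5.
Consumers take the larger share because demand is less price-elastic here (demand slope 2 vs supply slope 4).

Consumers bear the larger share: $10 per gallon.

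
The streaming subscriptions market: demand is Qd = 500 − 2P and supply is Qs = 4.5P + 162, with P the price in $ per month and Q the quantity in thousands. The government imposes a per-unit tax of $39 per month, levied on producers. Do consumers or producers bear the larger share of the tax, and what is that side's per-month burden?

Without the tax, 500 − 2P = 4.5P + 162 gives 6.5P = 338, so P* = $52 and Q* = 396.
With the tax collected from producers, supply shifts: Qs = 4.5(P − 39) + 162.
Solving gives Q = 342 with consumers paying $79 and producers receiving $40 (the $39 wedge).
Per-month burden: consumers $27, producers $12.
Consumers take the larger share because demand is less price-elastic here (demand slope 2 vs supply slope 4.5).

Consumers bear the larger share: $27 per month.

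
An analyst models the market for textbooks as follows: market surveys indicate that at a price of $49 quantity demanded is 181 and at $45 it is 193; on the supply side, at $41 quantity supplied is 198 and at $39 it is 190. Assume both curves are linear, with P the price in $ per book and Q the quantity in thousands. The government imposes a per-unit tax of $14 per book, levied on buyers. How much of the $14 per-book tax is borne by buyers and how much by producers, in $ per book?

Demand slope: (193 − 181)/(45 − 49) = -3, so Qd = 328 − 3P.
Supply slope: (190 − 198)/(39 − 41) = 4, so Qs = 4P + 34.
Before the tax: set 328 − 3P = 4P + 34 → P* = $42, Q* = 202.
With the tax collected from buyers, demand (in seller-price terms) shifts: Qd = 328 − 3(P + 14).
Solving gives Q = 178 with buyers paying $50 and producers receiving $36 (the $14 wedge).
Burden on buyers: $8; on producers: $6. (They sum to $14.)
The less price-elastic side of the market bears the larger share of a per-unit tax.

Buyers bear $8 per book; producers bear $6 per book.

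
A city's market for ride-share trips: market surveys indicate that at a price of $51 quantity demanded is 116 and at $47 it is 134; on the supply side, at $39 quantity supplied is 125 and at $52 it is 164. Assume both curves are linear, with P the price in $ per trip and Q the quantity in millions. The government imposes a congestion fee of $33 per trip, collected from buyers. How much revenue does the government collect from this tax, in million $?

Demand slope: (134 − 116)/(47 − 51) = -4.5, so Qd = 345.5 − 4.5P.
Supply slope: (164 − 125)/(52 − 39) = 3, so Qs = 3P + 8.
Without the tax, 345.5 − 4.5P = 3P + 8 gives 7.5P = 337.5, so P* = $45 and Q* = 143.
With the tax collected from buyers, demand (in seller-price terms) shifts: Qd = 345.5 − 4.5(P + 33).
New equilibrium: buyers pay $58.2, producers receive $25.2, Q = 83.6. (Wedge: Pb − Ps = 33.)
Revenue = t · Q = 33 · 83.6 = $2758.8.

Tax revenue = $2758.8 million.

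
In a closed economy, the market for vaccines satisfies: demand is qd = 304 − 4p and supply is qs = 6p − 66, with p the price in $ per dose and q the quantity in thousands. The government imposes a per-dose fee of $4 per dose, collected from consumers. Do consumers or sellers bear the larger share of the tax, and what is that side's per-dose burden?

Consumers bear the larger share: $2.4 per dose.

Before the tax: set 304 − 4p = 6p − 66 → p* = $37, q* = 156.
With the tax collected from consumers, demand (in seller-price terms) shifts: qd = 304 − 4(p + 4).
Solving gives q = 146.4 with consumers paying $39.4 and sellers receiving $35.4 (the $4 wedge).
Per-dose burden: consumers $2.4, sellers $1.6.
Consumers take the larger share because demand is less price-elastic here (demand slope 4 vs supply slope 6).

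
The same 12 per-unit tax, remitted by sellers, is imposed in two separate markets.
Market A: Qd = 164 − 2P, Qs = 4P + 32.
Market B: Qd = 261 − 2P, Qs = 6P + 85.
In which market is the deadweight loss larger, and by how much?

Market B, by 12.

Market A: pre-tax P* = 22, Q* = 120; post-tax Q = 104; deadweight loss = 96.
Market B: pre-tax P* = 22, Q* = 217; post-tax Q = 199; deadweight loss = 108.
Difference: 96 vs 108 → market B is larger by 12.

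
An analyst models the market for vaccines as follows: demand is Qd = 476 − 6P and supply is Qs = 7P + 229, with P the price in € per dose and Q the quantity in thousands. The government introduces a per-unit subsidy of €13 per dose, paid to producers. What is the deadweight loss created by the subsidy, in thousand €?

Before the subsidy: set 476 − 6P = 7P + 229 → P* = €19, Q* = 362.
With a per-unit subsidy paid to producers, each receives P + 13 per unit sold, so supply becomes Qs = 7(P + 13) + 229.
New equilibrium: buyers pay €12, producers receive €25, Q = 404. (Wedge: Pb − Ps = −13.)
Quantity rises by |ΔQ| = |362 − 404| = 42.
DWL = ½ · t · |ΔQ| = ½ · 13 · 42 = €273.

Deadweight loss = €273 thousand.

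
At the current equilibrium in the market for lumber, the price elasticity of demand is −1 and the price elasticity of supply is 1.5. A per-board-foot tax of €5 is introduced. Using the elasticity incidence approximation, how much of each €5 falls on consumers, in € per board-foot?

Consumers bear ≈ €3 per board-foot.

Incidence ratio: consumers' share ≈ εs / (εs + |εd|) = 1.5 / (1.5 + 1) = 0.6.
So consumers bear ≈ 0.6 × €5 = €3; producers bear €2.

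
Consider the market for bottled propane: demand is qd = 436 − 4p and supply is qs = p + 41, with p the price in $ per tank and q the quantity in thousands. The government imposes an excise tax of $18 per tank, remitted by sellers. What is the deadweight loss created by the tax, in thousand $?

Before the tax: set 436 − 4p = p + 41 → p* = $79, q* = 120.
With the tax collected from sellers, supply shifts: qs = (p − 18) + 41.
Solving gives q = 105.6 with buyers paying $82.6 and sellers receiving $64.6 (the $18 wedge).
Quantity falls by |ΔQ| = |120 − 105.6| = 14.4.
DWL = ½ · t · |ΔQ| = ½ · 18 · 14.4 = $129.6.

Deadweight loss = $129.6 thousand.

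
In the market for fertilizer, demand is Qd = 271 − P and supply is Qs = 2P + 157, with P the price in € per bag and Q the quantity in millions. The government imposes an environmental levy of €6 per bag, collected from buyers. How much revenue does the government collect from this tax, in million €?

Tax revenue = €1374 million.

Without the tax, 271 − P = 2P + 157 gives 3P = 114, so P* = €38 and Q* = 233.
With the tax collected from buyers, demand (in seller-price terms) shifts: Qd = 271 − (P + 6).
Solving gives Q = 229 with buyers paying €42 and sellers receiving €36 (the €6 wedge).
Revenue = t · Q = 6 · 229 = €1374.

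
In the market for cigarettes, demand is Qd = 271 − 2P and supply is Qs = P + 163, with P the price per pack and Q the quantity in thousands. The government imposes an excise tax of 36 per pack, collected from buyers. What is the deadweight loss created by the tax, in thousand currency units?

Deadweight loss = 432 thousand.

Without the tax, 271 − 2P = P + 163 gives 3P = 108, so P* = 36 and Q* = 199.
With the tax collected from buyers, demand (in seller-price terms) shifts: Qd = 271 − 2(P + 36).
New equilibrium: buyers pay 48, sellers receive 12, Q = 175. (Wedge: Pb − Ps = 36.)
Quantity falls by |ΔQ| = |199 − 175| = 24.
DWL = ½ · t · |ΔQ| = ½ · 36 · 24 = 432.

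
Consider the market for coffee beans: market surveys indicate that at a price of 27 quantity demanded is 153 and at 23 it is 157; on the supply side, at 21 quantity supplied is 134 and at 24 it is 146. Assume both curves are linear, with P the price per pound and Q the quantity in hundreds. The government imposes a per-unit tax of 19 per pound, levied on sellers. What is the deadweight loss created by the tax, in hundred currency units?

Demand slope: (157 − 153)/(23 − 27) = -1, so Qd = 180 − P.
Supply slope: (146 − 134)/(24 − 21) = 4, so Qs = 4P + 50.
Without the tax, 180 − P = 4P + 50 gives 5P = 130, so P* = 26 and Q* = 154.
With the tax collected from sellers, supply shifts: Qs = 4(P − 19) + 50.
New equilibrium: buyers pay 41.2, sellers receive 22.2, Q = 138.8. (Wedge: Pb − Ps = 19.)
Quantity falls by |ΔQ| = |154 − 138.8| = 15.2.
DWL = ½ · t · |ΔQ| = ½ · 19 · 15.2 = 144.4.

Deadweight loss = 144.4 hundred.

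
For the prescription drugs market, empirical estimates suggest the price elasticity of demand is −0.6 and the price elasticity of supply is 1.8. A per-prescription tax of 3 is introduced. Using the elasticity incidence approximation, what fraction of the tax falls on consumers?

Consumers' share ≈ 0.75.

Incidence ratio: consumers' share ≈ εs / (εs + |εd|) = 1.8 / (1.8 + 0.6) = 0.75.
Supply is the more elastic side, so consumers bear the larger share.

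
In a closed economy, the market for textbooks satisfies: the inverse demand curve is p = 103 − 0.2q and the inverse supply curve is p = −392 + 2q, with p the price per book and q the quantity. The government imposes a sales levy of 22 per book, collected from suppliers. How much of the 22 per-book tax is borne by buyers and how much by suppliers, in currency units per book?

Inverting to q(p) form: qd = 515 − 5p; qs = 0.5p + 196.
Before the tax: set 515 − 5p = 0.5p + 196 → p* = 58, q* = 225.
With the tax collected from suppliers, supply shifts: qs = 0.5(p − 22) + 196.
New equilibrium: buyers pay 60, suppliers receive 38, q = 215. (Wedge: pb − ps = 22.)
Burden on buyers: 2; on suppliers: 20. (They sum to 22.)

Buyers bear 2 per book; suppliers bear 20 per book.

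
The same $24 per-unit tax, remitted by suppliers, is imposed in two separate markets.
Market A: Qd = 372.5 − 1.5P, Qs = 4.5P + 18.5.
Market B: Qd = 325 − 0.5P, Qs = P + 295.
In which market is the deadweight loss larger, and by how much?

Market A: pre-tax P* = $59, Q* = 284; post-tax Q = 257; deadweight loss = $324.
Market B: pre-tax P* = $20, Q* = 315; post-tax Q = 307; deadweight loss = $96.
Difference: $324 vs $96 → market A is larger by $228.

Market A, by $228.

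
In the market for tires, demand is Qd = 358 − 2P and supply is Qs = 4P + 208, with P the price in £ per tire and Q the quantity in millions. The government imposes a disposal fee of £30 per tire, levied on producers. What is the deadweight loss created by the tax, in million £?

Before the tax: set 358 − 2P = 4P + 208 → P* = £25, Q* = 308.
With the tax collected from producers, supply shifts: Qs = 4(P − 30) + 208.
Solving gives Q = 268 with consumers paying £45 and producers receiving £15 (the £30 wedge).
Quantity falls by |ΔQ| = |308 − 268| = 40.
DWL = ½ · t · |ΔQ| = ½ · 30 · 40 = £600.

Deadweight loss = £600 million.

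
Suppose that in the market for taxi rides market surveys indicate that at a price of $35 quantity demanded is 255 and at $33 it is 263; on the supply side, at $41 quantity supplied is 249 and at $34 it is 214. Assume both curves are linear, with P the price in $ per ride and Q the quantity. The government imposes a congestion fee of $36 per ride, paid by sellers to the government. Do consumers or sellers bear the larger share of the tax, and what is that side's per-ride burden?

Consumers bear the larger share: $20 per ride.

Demand slope: (263 − 255)/(33 − 35) = -4, so Qd = 395 − 4P.
Supply slope: (214 − 249)/(34 − 41) = 5, so Qs = 5P + 44.
Without the tax, 395 − 4P = 5P + 44 gives 9P = 351, so P* = $39 and Q* = 239.
With the tax collected from sellers, supply shifts: Qs = 5(P − 36) + 44.
New equilibrium: consumers pay $59, sellers receive $23, Q = 159. (Wedge: Pb − Ps = 36.)
Per-ride burden: consumers $20, sellers $16.
Consumers take the larger share because demand is less price-elastic here (demand slope 4 vs supply slope 5).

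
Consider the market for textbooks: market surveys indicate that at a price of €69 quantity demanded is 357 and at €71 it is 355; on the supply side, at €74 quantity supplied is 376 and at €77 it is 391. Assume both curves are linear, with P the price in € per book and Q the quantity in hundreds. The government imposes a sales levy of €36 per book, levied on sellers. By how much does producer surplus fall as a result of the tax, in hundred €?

Producer surplus falls by €2046 hundred.

Demand slope: (355 − 357)/(71 − 69) = -1, so Qd = 426 − P.
Supply slope: (391 − 376)/(77 − 74) = 5, so Qs = 5P + 6.
Before the tax: set 426 − P = 5P + 6 → P* = €70, Q* = 356.
With the tax collected from sellers, supply shifts: Qs = 5(P − 36) + 6.
Solving gives Q = 326 with consumers paying €100 and sellers receiving €64 (the €36 wedge).
ΔPS is the trapezoid between Q = 326 and Q = 356 of height €6: ½ · (356 + 326) · 6 = €2046.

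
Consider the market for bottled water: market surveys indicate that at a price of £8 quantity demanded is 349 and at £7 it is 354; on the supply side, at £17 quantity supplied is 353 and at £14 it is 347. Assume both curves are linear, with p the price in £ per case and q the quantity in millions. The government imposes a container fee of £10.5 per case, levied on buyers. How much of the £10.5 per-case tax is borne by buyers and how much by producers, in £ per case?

Demand slope: (354 − 349)/(7 − 8) = -5, so qd = 389 − 5p.
Supply slope: (347 − 353)/(14 − 17) = 2, so qs = 2p + 319.
Before the tax: set 389 − 5p = 2p + 319 → p* = £10, q* = 339.
With the tax collected from buyers, demand (in seller-price terms) shifts: qd = 389 − 5(p + 10.5).
Solving gives q = 324 with buyers paying £13 and producers receiving £2.5 (the £10.5 wedge).
Burden on buyers: £3; on producers: £7.5. (They sum to £10.5.)

Buyers bear £3 per case; producers bear £7.5 per case.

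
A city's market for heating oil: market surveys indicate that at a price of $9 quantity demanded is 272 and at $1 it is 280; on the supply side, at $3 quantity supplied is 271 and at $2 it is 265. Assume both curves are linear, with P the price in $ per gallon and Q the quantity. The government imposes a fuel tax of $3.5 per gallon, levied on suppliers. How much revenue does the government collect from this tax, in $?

Demand slope: (280 − 272)/(1 − 9) = -1, so Qd = 281 − P.
Supply slope: (265 − 271)/(2 − 3) = 6, so Qs = 6P + 253.
Before the tax: set 281 − P = 6P + 253 → P* = $4, Q* = 277.
With the tax collected from suppliers, supply shifts: Qs = 6(P − 3.5) + 253.
Solving gives Q = 274 with consumers paying $7 and suppliers receiving $3.5 (the $3.5 wedge).
Revenue = t · Q = 3.5 · 274 = $959.

Tax revenue = $959.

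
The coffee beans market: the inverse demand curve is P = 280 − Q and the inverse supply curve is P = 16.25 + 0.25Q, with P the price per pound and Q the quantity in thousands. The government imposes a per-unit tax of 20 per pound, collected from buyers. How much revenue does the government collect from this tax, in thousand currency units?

Tax revenue = 3900 thousand.

Rewrite in direct form: Qd = 280 − P and Qs = 4P − 65.
Without the tax, 280 − P = 4P − 65 gives 5P = 345, so P* = 69 and Q* = 211.
With the tax collected from buyers, demand (in seller-price terms) shifts: Qd = 280 − (P + 20).
Solving gives Q = 195 with buyers paying 85 and sellers receiving 65 (the 20 wedge).
Revenue = t · Q = 20 · 195 = 3900.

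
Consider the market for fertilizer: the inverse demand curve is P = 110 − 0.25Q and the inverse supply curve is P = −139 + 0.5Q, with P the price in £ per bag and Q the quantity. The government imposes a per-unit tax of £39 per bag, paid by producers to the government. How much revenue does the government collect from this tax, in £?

Rewrite in direct form: Qd = 440 − 4P and Qs = 2P + 278.
Before the tax: set 440 − 4P = 2P + 278 → P* = £27, Q* = 332.
With the tax collected from producers, supply shifts: Qs = 2(P − 39) + 278.
Solving gives Q = 280 with buyers paying £40 and producers receiving £1 (the £39 wedge).
Revenue = t · Q = 39 · 280 = £10920.

Tax revenue = £10920.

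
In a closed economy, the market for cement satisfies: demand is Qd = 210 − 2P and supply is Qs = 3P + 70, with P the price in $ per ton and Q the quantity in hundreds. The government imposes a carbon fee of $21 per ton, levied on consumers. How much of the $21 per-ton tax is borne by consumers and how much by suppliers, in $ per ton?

Without the tax, 210 − 2P = 3P + 70 gives 5P = 140, so P* = $28 and Q* = 154.
With the tax collected from consumers, demand (in seller-price terms) shifts: Qd = 210 − 2(P + 21).
Solving gives Q = 128.8 with consumers paying $40.6 and suppliers receiving $19.6 (the $21 wedge).
Burden on consumers: $12.6; on suppliers: $8.4. (They sum to $21.)

Consumers bear $12.6 per ton; suppliers bear $8.4 per ton.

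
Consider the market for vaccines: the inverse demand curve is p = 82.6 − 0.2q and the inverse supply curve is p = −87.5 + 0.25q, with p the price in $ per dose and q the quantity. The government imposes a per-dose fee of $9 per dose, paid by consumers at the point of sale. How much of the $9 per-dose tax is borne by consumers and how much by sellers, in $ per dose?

Consumers bear $4 per dose; sellers bear $5 per dose.

Inverting to q(p) form: qd = 413 − 5p; qs = 4p + 350.
Without the tax, 413 − 5p = 4p + 350 gives 9p = 63, so p* = $7 and q* = 378.
With the tax collected from consumers, demand (in seller-price terms) shifts: qd = 413 − 5(p + 9).
Solving gives q = 358 with consumers paying $11 and sellers receiving $2 (the $9 wedge).
Burden on consumers: $4; on sellers: $5. (They sum to $9.)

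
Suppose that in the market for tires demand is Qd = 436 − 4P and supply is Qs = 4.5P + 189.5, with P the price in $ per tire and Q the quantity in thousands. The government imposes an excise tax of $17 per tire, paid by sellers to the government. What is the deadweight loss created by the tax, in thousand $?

Deadweight loss = $306 thousand.

Before the tax: set 436 − 4P = 4.5P + 189.5 → P* = $29, Q* = 320.
With the tax collected from sellers, supply shifts: Qs = 4.5(P − 17) + 189.5.
Solving gives Q = 284 with buyers paying $38 and sellers receiving $21 (the $17 wedge).
Quantity falls by |ΔQ| = |320 − 284| = 36.
DWL = ½ · t · |ΔQ| = ½ · 17 · 36 = $306.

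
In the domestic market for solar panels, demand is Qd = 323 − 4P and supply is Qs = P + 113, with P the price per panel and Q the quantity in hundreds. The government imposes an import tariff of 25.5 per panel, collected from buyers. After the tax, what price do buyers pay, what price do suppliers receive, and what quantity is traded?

Buyers pay 47.1; suppliers receive 21.6; quantity = 134.6.

Before the tax: set 323 − 4P = P + 113 → P* = 42, Q* = 155.
With the tax collected from buyers, demand (in seller-price terms) shifts: Qd = 323 − 4(P + 25.5).
Solving gives Q = 134.6 with buyers paying 47.1 and suppliers receiving 21.6 (the 25.5 wedge).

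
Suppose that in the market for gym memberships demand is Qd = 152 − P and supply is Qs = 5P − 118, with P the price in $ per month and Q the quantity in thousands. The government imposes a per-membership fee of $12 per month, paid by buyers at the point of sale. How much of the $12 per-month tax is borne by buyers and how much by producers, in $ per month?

Without the tax, 152 − P = 5P − 118 gives 6P = 270, so P* = $45 and Q* = 107.
With the tax collected from buyers, demand (in seller-price terms) shifts: Qd = 152 − (P + 12).
Solving gives Q = 97 with buyers paying $55 and producers receiving $43 (the $12 wedge).
Burden on buyers: $10; on producers: $2. (They sum to $12.)
The less price-elastic side of the market bears the larger share of a per-unit tax.

Buyers bear $10 per month; producers bear $2 per month.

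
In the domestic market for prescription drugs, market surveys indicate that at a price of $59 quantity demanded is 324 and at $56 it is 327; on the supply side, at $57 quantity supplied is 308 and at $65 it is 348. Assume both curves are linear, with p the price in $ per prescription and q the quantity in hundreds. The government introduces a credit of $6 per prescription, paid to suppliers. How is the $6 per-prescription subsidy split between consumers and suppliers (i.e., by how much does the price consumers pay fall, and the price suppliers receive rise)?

Demand slope: (327 − 324)/(56 − 59) = -1, so qd = 383 − p.
Supply slope: (348 − 308)/(65 − 57) = 5, so qs = 5p + 23.
Before the subsidy: set 383 − p = 5p + 23 → p* = $60, q* = 323.
With a per-unit subsidy paid to suppliers, each receives p + 6 per unit sold, so supply becomes qs = 5(p + 6) + 23.
New equilibrium: consumers pay $55, suppliers receive $61, q = 328. (Wedge: pb − ps = −6.)
Gain to consumers: $5; to suppliers: $1. (They sum to $6.)

Consumers gain $5 per prescription; suppliers gain $1 per prescription.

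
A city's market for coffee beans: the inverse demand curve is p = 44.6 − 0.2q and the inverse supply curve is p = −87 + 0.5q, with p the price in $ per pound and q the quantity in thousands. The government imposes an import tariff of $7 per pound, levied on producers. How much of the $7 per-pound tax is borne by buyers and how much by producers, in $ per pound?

Buyers bear $2 per pound; producers bear $5 per pound.

Rewrite in direct form: qd = 223 − 5p and qs = 2p + 174.
Before the tax: set 223 − 5p = 2p + 174 → p* = $7, q* = 188.
With the tax collected from producers, supply shifts: qs = 2(p − 7) + 174.
New equilibrium: buyers pay $9, producers receive $2, q = 178. (Wedge: pb − ps = 7.)
Burden on buyers: $2; on producers: $5. (They sum to $7.)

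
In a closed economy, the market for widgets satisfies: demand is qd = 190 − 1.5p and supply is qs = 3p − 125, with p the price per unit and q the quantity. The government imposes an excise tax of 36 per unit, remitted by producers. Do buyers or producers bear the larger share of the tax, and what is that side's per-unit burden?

Buyers bear the larger share: 24 per unit.

Before the tax: set 190 − 1.5p = 3p − 125 → p* = 70, q* = 85.
With the tax collected from producers, supply shifts: qs = 3(p − 36) − 125.
Solving gives q = 49 with buyers paying 94 and producers receiving 58 (the 36 wedge).
Per-unit burden: buyers 24, producers 12.
Buyers take the larger share because demand is less price-elastic here (demand slope 1.5 vs supply slope 3).
The less price-elastic side of the market bears the larger share of a per-unit tax.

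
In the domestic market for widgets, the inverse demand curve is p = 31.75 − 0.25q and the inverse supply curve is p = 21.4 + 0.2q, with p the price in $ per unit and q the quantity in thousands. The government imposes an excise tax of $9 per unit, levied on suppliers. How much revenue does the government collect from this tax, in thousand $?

Tax revenue = $27 thousand.

Rewrite in direct form: qd = 127 − 4p and qs = 5p − 107.
Before the tax: set 127 − 4p = 5p − 107 → p* = $26, q* = 23.
With the tax collected from suppliers, supply shifts: qs = 5(p − 9) − 107.
Solving gives q = 3 with consumers paying $31 and suppliers receiving $22 (the $9 wedge).
Revenue = t · Q = 9 · 3 = $27.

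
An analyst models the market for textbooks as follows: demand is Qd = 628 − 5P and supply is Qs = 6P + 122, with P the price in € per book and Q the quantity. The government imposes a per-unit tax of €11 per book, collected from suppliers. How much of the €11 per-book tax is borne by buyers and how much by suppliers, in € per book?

Before the tax: set 628 − 5P = 6P + 122 → P* = €46, Q* = 398.
With the tax collected from suppliers, supply shifts: Qs = 6(P − 11) + 122.
Solving gives Q = 368 with buyers paying €52 and suppliers receiving €41 (the €11 wedge).
Burden on buyers: €6; on suppliers: €5. (They sum to €11.)

Buyers bear €6 per book; suppliers bear €5 per book.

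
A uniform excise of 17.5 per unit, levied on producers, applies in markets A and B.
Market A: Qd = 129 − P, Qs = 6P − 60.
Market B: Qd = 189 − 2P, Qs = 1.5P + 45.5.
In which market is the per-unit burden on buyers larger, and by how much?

Market A, by 7.5.

Market A: pre-tax P* = 27, Q* = 102; post-tax Q = 87; per-unit burden on buyers = 15.
Market B: pre-tax P* = 41, Q* = 107; post-tax Q = 92; per-unit burden on buyers = 7.5.
Difference: 15 vs 7.5 → market A is larger by 7.5.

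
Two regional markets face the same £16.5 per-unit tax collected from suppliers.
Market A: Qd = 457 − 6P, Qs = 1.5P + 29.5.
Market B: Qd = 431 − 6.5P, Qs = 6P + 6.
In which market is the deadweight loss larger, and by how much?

Market A: pre-tax P* = £57, Q* = 115; post-tax Q = 95.2; deadweight loss = £163.35.
Market B: pre-tax P* = £34, Q* = 210; post-tax Q = 158.52; deadweight loss = £424.71.
Difference: £163.35 vs £424.71 → market B is larger by £261.36.

Market B, by £261.36.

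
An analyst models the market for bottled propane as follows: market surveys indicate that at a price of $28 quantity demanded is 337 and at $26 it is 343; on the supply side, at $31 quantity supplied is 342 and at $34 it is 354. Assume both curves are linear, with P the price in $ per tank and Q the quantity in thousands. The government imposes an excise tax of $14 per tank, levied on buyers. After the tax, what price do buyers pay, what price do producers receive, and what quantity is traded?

Demand slope: (343 − 337)/(26 − 28) = -3, so Qd = 421 − 3P.
Supply slope: (354 − 342)/(34 − 31) = 4, so Qs = 4P + 218.
Without the tax, 421 − 3P = 4P + 218 gives 7P = 203, so P* = $29 and Q* = 334.
With the tax collected from buyers, demand (in seller-price terms) shifts: Qd = 421 − 3(P + 14).
Solving gives Q = 310 with buyers paying $37 and producers receiving $23 (the $14 wedge).

Buyers pay $37; producers receive $23; quantity = 310.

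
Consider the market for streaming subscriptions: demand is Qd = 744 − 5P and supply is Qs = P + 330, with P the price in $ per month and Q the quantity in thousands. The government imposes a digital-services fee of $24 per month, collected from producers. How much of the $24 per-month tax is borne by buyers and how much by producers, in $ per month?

Without the tax, 744 − 5P = P + 330 gives 6P = 414, so P* = $69 and Q* = 399.
With the tax collected from producers, supply shifts: Qs = (P − 24) + 330.
Solving gives Q = 379 with buyers paying $73 and producers receiving $49 (the $24 wedge).
Burden on buyers: $4; on producers: $20. (They sum to $24.)
The less price-elastic side of the market bears the larger share of a per-unit tax.

Buyers bear $4 per month; producers bear $20 per month.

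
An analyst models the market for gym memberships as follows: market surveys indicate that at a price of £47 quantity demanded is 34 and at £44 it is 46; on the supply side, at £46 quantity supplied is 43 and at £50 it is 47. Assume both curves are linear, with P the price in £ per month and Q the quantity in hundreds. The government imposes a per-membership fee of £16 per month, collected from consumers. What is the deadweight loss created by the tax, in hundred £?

Demand slope: (46 − 34)/(44 − 47) = -4, so Qd = 222 − 4P.
Supply slope: (47 − 43)/(50 − 46) = 1, so Qs = P − 3.
Before the tax: set 222 − 4P = P − 3 → P* = £45, Q* = 42.
With the tax collected from consumers, demand (in seller-price terms) shifts: Qd = 222 − 4(P + 16).
New equilibrium: consumers pay £48.2, producers receive £32.2, Q = 29.2. (Wedge: Pb − Ps = 16.)
Quantity falls by |ΔQ| = |42 − 29.2| = 12.8.
DWL = ½ · t · |ΔQ| = ½ · 16 · 12.8 = £102.4.

Deadweight loss = £102.4 hundred.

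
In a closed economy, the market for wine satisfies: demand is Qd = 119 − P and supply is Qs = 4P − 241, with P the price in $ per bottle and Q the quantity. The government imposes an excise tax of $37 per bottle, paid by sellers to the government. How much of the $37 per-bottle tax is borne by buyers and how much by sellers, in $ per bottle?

Without the tax, 119 − P = 4P − 241 gives 5P = 360, so P* = $72 and Q* = 47.
With the tax collected from sellers, supply shifts: Qs = 4(P − 37) − 241.
New equilibrium: buyers pay $101.6, sellers receive $64.6, Q = 17.4. (Wedge: Pb − Ps = 37.)
Burden on buyers: $29.6; on sellers: $7.4. (They sum to $37.)
The less price-elastic side of the market bears the larger share of a per-unit tax.

Buyers bear $29.6 per bottle; sellers bear $7.4 per bottle.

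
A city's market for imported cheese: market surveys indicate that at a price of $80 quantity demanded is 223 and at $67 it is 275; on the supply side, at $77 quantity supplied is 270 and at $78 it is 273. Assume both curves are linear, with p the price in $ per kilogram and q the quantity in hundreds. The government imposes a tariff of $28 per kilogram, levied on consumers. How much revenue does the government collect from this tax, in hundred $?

Tax revenue = $5796 hundred.

Demand slope: (275 − 223)/(67 − 80) = -4, so qd = 543 − 4p.
Supply slope: (273 − 270)/(78 − 77) = 3, so qs = 3p + 39.
Before the tax: set 543 − 4p = 3p + 39 → p* = $72, q* = 255.
With the tax collected from consumers, demand (in seller-price terms) shifts: qd = 543 − 4(p + 28).
Solving gives q = 207 with consumers paying $84 and producers receiving $56 (the $28 wedge).
Revenue = t · Q = 28 · 207 = $5796.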